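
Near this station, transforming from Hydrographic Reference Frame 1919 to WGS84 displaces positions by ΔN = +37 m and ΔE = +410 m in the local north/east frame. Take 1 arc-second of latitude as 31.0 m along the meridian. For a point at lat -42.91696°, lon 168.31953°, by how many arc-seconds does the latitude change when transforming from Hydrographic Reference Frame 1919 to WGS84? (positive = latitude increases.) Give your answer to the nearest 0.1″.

1″ of latitude = 31.00 m, so Δφ = 37.0 / 31.00 = 1.194″.

Δφ = 1.2″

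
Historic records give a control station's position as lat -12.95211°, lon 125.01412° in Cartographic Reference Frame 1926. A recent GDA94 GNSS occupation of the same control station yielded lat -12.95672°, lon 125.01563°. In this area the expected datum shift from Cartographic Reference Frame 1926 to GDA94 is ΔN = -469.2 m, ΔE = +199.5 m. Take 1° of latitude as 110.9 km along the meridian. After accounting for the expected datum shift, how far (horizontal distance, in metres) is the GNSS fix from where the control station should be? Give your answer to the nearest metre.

56 m

Observed coordinate differences: Δφ = -0.00461°, Δλ = +0.00151°.
Converting to metres (1° lat = 110900 m, cos φ = 0.974558): observed ΔN = -511.2 m, observed ΔE = 163.2 m.
Subtracting the expected shift leaves a residual of -511.2 − (-469.2) = -42.0 m north and 163.2 − (199.5) = -36.3 m east.
Residual distance = √((-42.0)² + (-36.3)²) = 55.6 m.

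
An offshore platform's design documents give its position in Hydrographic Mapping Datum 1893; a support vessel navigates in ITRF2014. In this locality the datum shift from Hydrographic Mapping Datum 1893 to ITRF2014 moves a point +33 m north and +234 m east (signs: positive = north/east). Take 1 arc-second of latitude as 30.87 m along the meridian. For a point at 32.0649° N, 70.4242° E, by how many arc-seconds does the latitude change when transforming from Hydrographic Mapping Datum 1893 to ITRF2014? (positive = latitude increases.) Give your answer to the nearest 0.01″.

1″ of latitude = 30.87 m, so Δφ = 33.0 / 30.87 = 1.069″.

Δφ = 1.07″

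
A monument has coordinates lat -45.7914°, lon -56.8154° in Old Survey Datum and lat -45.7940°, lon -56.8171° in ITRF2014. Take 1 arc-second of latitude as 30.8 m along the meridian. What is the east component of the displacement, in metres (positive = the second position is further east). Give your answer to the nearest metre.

Δφ = -45.7940° − -45.7914° = -0.0026°; Δλ = -56.8171° − -56.8154° = -0.0017°.
1° of latitude = 3600 × 30.80 = 110880 m.
ΔN = Δφ × 110880 = -288.3 m; ΔE = Δλ × 110880 × cos(-45.7914°) = -0.0017 × 110880 × 0.697273 = -131.4 m.

ΔE = -131 m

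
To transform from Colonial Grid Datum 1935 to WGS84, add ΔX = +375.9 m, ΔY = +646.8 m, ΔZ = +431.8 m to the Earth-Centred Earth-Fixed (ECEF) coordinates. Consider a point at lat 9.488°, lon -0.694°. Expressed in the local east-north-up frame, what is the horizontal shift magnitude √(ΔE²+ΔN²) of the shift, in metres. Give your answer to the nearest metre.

At φ = 9.488°, λ = -0.694°: sin φ = 0.164841, cos φ = 0.986320, sin λ = -0.012112, cos λ = 0.999927.
ΔE = −sin λ·ΔX + cos λ·ΔY = −(-0.012112)·(375.9) + (0.999927)·(646.8) = 651.31 m.
ΔN = −sin φ cos λ·ΔX − sin φ sin λ·ΔY + cos φ·ΔZ = −(0.164841)(0.999927)(375.9) − (0.164841)(-0.012112)(646.8) + (0.986320)(431.8) = 365.23 m.
Horizontal magnitude = √(ΔE² + ΔN²) = √(651.31² + 365.23²) = 746.72 m.

747 m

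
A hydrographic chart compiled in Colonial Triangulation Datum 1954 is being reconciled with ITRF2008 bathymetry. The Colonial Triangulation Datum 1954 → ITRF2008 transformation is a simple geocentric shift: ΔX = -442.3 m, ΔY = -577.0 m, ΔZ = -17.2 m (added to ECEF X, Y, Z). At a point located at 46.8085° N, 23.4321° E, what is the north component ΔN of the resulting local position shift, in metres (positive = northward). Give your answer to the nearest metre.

At φ = 46.8085°, λ = 23.4321°: sin φ = 0.729070, cos φ = 0.684439, sin λ = 0.397662, cos λ = 0.917532.
ΔN = −sin φ cos λ·ΔX − sin φ sin λ·ΔY + cos φ·ΔZ = −(0.729070)(0.917532)(-442.3) − (0.729070)(0.397662)(-577.0) + (0.684439)(-17.2) = 451.39 m.

ΔN = 451 m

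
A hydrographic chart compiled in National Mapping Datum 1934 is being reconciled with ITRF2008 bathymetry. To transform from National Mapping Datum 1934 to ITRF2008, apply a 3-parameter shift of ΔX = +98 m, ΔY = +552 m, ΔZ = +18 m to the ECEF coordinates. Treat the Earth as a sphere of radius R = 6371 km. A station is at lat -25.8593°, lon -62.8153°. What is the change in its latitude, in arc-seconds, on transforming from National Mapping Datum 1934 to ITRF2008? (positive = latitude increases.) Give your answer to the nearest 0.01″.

sin φ = -0.436163, cos φ = 0.899868, sin λ = -0.889538, cos λ = 0.456860.
North component: ΔN = −sin φ cos λ·ΔX − sin φ sin λ·ΔY + cos φ·ΔZ = −(-0.436163)(0.456860)(98) − (-0.436163)(-0.889538)(552) + (0.899868)(18) = -178.44 m.
1° of latitude spans πR/180 = 111195 m, so Δφ = -178.44 / 111195 × 3600 = -5.777″.

Δφ = -5.78″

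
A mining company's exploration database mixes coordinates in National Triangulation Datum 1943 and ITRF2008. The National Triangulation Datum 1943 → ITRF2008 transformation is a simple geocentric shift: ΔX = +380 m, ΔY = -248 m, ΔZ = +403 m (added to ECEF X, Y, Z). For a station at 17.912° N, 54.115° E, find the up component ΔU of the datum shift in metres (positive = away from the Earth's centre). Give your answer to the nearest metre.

At φ = 17.912°, λ = 54.115°: sin φ = 0.307556, cos φ = 0.951530, sin λ = 0.810195, cos λ = 0.586160.
ΔU = cos φ cos λ·ΔX + cos φ sin λ·ΔY + sin φ·ΔZ = (0.951530)(0.586160)(380) + (0.951530)(0.810195)(-248) + (0.307556)(403) = 144.70 m.

ΔU = 145 m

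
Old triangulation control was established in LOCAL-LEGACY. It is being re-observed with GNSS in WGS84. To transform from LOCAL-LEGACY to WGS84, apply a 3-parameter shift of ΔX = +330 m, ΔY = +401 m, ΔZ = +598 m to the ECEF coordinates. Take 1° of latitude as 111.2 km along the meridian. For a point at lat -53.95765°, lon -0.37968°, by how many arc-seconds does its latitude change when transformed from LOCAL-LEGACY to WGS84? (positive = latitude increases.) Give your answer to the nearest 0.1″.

sin φ = -0.808582, cos φ = 0.588383, sin λ = -0.006627, cos λ = 0.999978.
North component: ΔN = −sin φ cos λ·ΔX − sin φ sin λ·ΔY + cos φ·ΔZ = −(-0.808582)(0.999978)(330) − (-0.808582)(-0.006627)(401) + (0.588383)(598) = 616.53 m.
1° of latitude spans 111200 m, so Δφ = 616.53 / 111200 × 3600 = 19.960″.

Δφ = 20.0″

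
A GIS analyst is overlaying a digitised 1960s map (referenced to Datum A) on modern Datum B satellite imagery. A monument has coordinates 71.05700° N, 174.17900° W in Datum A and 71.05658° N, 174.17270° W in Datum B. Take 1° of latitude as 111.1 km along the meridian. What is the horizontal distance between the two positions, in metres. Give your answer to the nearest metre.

Δφ = 71.05658° − 71.05700° = -0.00042°; Δλ = -174.17270° − -174.17900° = +0.00630°.
ΔN = Δφ × 111100 = -46.7 m; ΔE = Δλ × 111100 × cos(71.05700°) = +0.00630 × 111100 × 0.324627 = 227.2 m.
Distance = √(ΔE² + ΔN²) = √(227.2² + (-46.7)²) = 232.0 m.

232 m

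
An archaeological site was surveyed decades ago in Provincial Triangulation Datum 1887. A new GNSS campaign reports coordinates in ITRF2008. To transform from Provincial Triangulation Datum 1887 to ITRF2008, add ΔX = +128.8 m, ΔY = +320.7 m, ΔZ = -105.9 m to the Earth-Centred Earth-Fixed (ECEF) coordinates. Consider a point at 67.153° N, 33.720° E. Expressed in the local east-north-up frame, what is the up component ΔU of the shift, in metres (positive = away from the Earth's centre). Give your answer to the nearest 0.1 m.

ΔU = 13.1 m

At φ = 67.153°, λ = 33.720°: sin φ = 0.921545, cos φ = 0.388272, sin λ = 0.555135, cos λ = 0.831760.
ΔU = cos φ cos λ·ΔX + cos φ sin λ·ΔY + sin φ·ΔZ = (0.388272)(0.831760)(128.8) + (0.388272)(0.555135)(320.7) + (0.921545)(-105.9) = 13.13 m.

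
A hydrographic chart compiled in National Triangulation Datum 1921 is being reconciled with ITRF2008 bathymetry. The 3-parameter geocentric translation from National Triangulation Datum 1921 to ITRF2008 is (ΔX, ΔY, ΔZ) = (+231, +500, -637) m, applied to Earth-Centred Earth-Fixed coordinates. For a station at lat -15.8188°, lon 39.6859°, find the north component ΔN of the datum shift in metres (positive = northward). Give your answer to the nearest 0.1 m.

At φ = -15.8188°, λ = 39.6859°: sin φ = -0.272596, cos φ = 0.962129, sin λ = 0.638578, cos λ = 0.769557.
ΔN = −sin φ cos λ·ΔX − sin φ sin λ·ΔY + cos φ·ΔZ = −(-0.272596)(0.769557)(231) − (-0.272596)(0.638578)(500) + (0.962129)(-637) = -477.38 m.

ΔN = -477.4 m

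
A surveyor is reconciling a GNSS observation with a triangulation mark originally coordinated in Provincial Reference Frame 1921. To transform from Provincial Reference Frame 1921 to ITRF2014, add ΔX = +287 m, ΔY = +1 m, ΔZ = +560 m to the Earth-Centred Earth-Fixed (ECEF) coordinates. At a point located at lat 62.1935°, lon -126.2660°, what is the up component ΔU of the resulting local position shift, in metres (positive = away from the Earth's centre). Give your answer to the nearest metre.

The local up (radial) axis is (cos φ cos λ, cos φ sin λ, sin φ), giving ΔU = -79.196 − 0.376 + 495.336 = 415.76 m.

ΔU = 416 m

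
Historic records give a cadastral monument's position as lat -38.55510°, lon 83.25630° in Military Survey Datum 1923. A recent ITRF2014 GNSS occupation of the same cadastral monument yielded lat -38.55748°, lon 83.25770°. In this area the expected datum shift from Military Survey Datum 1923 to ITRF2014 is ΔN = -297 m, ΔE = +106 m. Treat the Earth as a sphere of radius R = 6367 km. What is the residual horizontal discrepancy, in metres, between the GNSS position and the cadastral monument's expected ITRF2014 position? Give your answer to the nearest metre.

Observed coordinate differences: Δφ = -0.00238°, Δλ = +0.00140°.
Converting to metres (1° lat = 111125 m, cos φ = 0.782009): observed ΔN = -264.5 m, observed ΔE = 121.7 m.
Subtracting the expected shift leaves a residual of -264.5 − (-297) = 32.5 m north and 121.7 − (106) = 15.7 m east.
Residual distance = √(32.5² + 15.7²) = 36.1 m.

36 m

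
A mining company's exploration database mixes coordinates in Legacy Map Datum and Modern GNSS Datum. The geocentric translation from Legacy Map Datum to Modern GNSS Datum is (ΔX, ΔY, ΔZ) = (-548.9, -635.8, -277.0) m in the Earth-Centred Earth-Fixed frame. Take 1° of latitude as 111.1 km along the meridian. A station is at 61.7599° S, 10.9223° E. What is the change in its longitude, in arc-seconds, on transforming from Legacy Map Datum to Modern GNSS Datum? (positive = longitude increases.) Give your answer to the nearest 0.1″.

Δλ = -35.6″

sin φ = -0.880973, cos φ = 0.473167, sin λ = 0.189478, cos λ = 0.981885.
East component: ΔE = −sin λ·ΔX + cos λ·ΔY = −(0.189478)(-548.9) + (0.981885)(-635.8) = -520.28 m.
1° of latitude spans 111100 m; at latitude φ, 1° of longitude spans that × cos φ = 52568.9 m, so Δλ = -520.28 / 52568.9 × 3600 = -35.629″.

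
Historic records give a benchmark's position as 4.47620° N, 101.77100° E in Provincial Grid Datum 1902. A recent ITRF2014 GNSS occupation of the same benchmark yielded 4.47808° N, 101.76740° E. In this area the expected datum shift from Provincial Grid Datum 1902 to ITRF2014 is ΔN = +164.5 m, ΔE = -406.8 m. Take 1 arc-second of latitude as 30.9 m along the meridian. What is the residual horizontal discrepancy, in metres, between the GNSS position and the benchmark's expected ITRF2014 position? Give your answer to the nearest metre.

45 m

Observed coordinate differences: Δφ = +0.00188°, Δλ = -0.00360°.
Converting to metres (1° lat = 111240 m, cos φ = 0.996950): observed ΔN = 209.1 m, observed ΔE = -399.2 m.
Subtracting the expected shift leaves a residual of 209.1 − (164.5) = 44.6 m north and -399.2 − (-406.8) = 7.6 m east.
Residual distance = √(44.6² + 7.6²) = 45.3 m.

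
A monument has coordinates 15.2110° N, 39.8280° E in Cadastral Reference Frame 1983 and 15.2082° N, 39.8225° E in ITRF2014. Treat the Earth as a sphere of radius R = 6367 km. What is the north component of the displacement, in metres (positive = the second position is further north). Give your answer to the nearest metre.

Δφ = 15.2082° − 15.2110° = -0.0028°; Δλ = 39.8225° − 39.8280° = -0.0055°.
1° along a meridian = πR/180 = 111125 m.
ΔN = Δφ × 111125 = -311.2 m; ΔE = Δλ × 111125 × cos(15.2110°) = -0.0055 × 111125 × 0.964966 = -589.8 m.

ΔN = -311 m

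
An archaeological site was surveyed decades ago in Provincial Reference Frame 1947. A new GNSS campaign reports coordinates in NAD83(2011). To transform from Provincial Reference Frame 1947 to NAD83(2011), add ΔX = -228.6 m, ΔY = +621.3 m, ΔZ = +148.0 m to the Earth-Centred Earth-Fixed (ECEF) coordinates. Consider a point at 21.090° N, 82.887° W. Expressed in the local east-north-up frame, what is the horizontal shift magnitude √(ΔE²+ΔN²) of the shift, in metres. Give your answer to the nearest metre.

399 m

The local east axis at (φ, λ) is (−sin λ, cos λ, 0), so ΔE = −sin(-82.887°)·(-228.6) + cos(-82.887°)·621.3 = -149.91 m.
The local north axis is (−sin φ cos λ, −sin φ sin λ, cos φ), giving ΔN = 10.186 + 221.844 + 138.086 = 370.12 m.
Horizontal magnitude = √(ΔE² + ΔN²) = √((-149.91)² + 370.12²) = 399.32 m.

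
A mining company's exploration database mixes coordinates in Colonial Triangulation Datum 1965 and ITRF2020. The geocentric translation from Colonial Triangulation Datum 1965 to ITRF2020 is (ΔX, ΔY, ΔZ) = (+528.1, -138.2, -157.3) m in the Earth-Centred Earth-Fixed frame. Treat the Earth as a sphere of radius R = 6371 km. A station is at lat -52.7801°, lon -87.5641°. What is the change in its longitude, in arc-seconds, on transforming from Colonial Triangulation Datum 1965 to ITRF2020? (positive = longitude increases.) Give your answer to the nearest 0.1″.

Δλ = 27.9″

sin φ = -0.796320, cos φ = 0.604876, sin λ = -0.999096, cos λ = 0.042502.
East component: ΔE = −sin λ·ΔX + cos λ·ΔY = −(-0.999096)(528.1) + (0.042502)(-138.2) = 521.75 m.
1° of latitude spans πR/180 = 111195 m; at latitude φ, 1° of longitude spans that × cos φ = 67259.1 m, so Δλ = 521.75 / 67259.1 × 3600 = 27.926″.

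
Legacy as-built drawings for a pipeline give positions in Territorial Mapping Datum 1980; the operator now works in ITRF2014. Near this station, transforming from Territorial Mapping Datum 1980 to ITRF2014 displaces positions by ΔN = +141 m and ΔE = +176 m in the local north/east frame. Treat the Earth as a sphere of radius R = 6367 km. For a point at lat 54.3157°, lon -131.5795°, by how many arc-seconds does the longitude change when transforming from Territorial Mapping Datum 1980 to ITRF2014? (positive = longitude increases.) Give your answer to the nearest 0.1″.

Δλ = 9.8″

At latitude 54.3157°, cos φ = 0.583319.
One radian of longitude at latitude φ spans R cos φ, so Δλ = ΔE / (R cos φ) = 176.0 / (6367000 × 0.583319) = 4.7388e-05 rad = 9.775″.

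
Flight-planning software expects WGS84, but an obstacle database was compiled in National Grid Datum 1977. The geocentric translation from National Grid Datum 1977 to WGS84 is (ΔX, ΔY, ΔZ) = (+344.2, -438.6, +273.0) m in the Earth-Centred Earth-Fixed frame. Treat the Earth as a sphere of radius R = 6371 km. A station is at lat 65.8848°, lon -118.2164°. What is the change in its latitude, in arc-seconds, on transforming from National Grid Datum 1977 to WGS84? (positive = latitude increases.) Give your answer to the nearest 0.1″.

sin φ = 0.912726, cos φ = 0.408573, sin λ = -0.881168, cos λ = -0.472803.
North component: ΔN = −sin φ cos λ·ΔX − sin φ sin λ·ΔY + cos φ·ΔZ = −(0.912726)(-0.472803)(344.2) − (0.912726)(-0.881168)(-438.6) + (0.408573)(273.0) = -92.67 m.
1° of latitude spans πR/180 = 111195 m, so Δφ = -92.67 / 111195 × 3600 = -3.000″.

Δφ = -3.0″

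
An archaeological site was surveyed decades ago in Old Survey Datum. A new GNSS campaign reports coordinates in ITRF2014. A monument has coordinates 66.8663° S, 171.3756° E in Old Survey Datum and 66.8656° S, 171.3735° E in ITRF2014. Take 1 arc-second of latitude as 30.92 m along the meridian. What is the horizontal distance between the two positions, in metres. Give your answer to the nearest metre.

Δφ = -66.8656° − -66.8663° = +0.0007°; Δλ = 171.3735° − 171.3756° = -0.0021°.
1° of latitude = 3600 × 30.92 = 111312 m.
ΔN = Δφ × 111312 = 77.9 m; ΔE = Δλ × 111312 × cos(-66.8663°) = -0.0021 × 111312 × 0.392878 = -91.8 m.
Distance = √(ΔE² + ΔN²) = √((-91.8)² + 77.9²) = 120.4 m.

120 m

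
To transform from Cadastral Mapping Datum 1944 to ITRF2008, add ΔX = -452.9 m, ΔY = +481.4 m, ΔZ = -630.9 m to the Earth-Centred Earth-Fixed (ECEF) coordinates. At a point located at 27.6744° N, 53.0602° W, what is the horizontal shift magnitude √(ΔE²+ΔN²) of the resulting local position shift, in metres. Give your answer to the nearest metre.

264 m

At φ = 27.6744°, λ = -53.0602°: sin φ = 0.464446, cos φ = 0.885601, sin λ = -0.799267, cos λ = 0.600976.
ΔE = −sin λ·ΔX + cos λ·ΔY = −(-0.799267)·(-452.9) + (0.600976)·(481.4) = -72.68 m.
ΔN = −sin φ cos λ·ΔX − sin φ sin λ·ΔY + cos φ·ΔZ = −(0.464446)(0.600976)(-452.9) − (0.464446)(-0.799267)(481.4) + (0.885601)(-630.9) = -253.61 m.
Horizontal magnitude = √(ΔE² + ΔN²) = √((-72.68)² + (-253.61)²) = 263.82 m.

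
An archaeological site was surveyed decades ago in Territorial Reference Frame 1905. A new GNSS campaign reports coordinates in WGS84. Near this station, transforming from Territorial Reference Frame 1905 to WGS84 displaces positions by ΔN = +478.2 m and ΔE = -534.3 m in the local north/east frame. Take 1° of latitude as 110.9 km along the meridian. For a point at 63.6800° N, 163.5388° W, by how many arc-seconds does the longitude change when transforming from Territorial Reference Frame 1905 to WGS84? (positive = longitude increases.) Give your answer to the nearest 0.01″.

At latitude 63.6800°, cos φ = 0.443384.
1° of longitude at this latitude = 110.9 × cos φ = 49.17 km, so Δλ = -534.3 / 49171.3 = -0.0108661° = -39.118″.

Δλ = -39.12″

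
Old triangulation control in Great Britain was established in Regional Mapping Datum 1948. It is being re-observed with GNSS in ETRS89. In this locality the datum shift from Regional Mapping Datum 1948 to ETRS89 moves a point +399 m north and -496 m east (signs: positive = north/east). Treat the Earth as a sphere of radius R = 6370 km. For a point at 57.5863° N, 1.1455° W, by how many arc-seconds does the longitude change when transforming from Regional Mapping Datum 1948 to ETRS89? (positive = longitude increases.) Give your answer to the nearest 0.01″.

At latitude 57.5863°, cos φ = 0.536029.
One radian of longitude at latitude φ spans R cos φ, so Δλ = ΔE / (R cos φ) = -496.0 / (6370000 × 0.536029) = -1.4526e-04 rad = -29.963″.

Δλ = -29.96″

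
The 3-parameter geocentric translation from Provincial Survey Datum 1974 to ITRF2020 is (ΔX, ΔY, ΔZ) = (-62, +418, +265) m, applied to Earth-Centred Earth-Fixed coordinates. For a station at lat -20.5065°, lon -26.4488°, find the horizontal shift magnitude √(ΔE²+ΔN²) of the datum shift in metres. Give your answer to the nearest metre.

At φ = -20.5065°, λ = -26.4488°: sin φ = -0.350314, cos φ = 0.936632, sin λ = -0.445398, cos λ = 0.895333.
ΔE = −sin λ·ΔX + cos λ·ΔY = −(-0.445398)·(-62) + (0.895333)·(418) = 346.63 m.
ΔN = −sin φ cos λ·ΔX − sin φ sin λ·ΔY + cos φ·ΔZ = −(-0.350314)(0.895333)(-62) − (-0.350314)(-0.445398)(418) + (0.936632)(265) = 163.54 m.
Horizontal magnitude = √(ΔE² + ΔN²) = √(346.63² + 163.54²) = 383.28 m.

383 m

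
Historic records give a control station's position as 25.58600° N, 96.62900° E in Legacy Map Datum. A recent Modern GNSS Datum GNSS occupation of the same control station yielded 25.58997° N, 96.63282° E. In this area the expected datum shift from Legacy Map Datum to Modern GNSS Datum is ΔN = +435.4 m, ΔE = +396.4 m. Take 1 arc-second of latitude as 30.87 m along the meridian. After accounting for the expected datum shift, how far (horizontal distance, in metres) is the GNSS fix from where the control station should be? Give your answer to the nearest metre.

Observed coordinate differences: Δφ = +0.00397°, Δλ = +0.00382°.
Converting to metres (1° lat = 111132 m, cos φ = 0.901938): observed ΔN = 441.2 m, observed ΔE = 382.9 m.
Subtracting the expected shift leaves a residual of 441.2 − (435.4) = 5.8 m north and 382.9 − (396.4) = -13.5 m east.
Residual distance = √(5.8² + (-13.5)²) = 14.7 m.

15 m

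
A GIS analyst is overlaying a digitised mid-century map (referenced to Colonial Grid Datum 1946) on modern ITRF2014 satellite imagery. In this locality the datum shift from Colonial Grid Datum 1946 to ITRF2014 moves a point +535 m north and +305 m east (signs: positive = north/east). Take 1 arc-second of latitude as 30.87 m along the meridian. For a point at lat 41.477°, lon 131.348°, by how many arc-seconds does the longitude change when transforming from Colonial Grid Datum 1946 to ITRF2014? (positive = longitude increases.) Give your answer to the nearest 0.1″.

At latitude 41.477°, cos φ = 0.749222.
1″ of longitude at this latitude = 30.87 × cos φ = 23.1285 m, so Δλ = 305.0 / 23.1285 = 13.187″.

Δλ = 13.2″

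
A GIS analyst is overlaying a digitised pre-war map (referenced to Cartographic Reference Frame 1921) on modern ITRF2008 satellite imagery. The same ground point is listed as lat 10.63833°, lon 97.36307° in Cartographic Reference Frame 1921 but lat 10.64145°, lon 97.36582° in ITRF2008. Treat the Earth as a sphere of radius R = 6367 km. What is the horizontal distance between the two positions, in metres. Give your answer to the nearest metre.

Δφ = 10.64145° − 10.63833° = +0.00312°; Δλ = 97.36582° − 97.36307° = +0.00275°.
1° along a meridian = πR/180 = 111125 m.
ΔN = Δφ × 111125 = 346.7 m; ΔE = Δλ × 111125 × cos(10.63833°) = +0.00275 × 111125 × 0.982812 = 300.3 m.
Distance = √(ΔE² + ΔN²) = √(300.3² + 346.7²) = 458.7 m.

459 m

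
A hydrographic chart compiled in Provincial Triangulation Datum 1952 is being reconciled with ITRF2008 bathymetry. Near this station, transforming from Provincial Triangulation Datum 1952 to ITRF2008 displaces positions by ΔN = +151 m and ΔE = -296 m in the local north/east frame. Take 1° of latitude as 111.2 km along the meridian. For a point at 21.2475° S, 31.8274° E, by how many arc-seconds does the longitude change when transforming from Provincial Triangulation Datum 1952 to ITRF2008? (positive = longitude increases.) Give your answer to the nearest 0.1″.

Δλ = -10.3″

At latitude -21.2475°, cos φ = 0.932024.
1° of longitude at this latitude = 111.2 × cos φ = 103.64 km, so Δλ = -296.0 / 103641.0 = -0.0028560° = -10.282″.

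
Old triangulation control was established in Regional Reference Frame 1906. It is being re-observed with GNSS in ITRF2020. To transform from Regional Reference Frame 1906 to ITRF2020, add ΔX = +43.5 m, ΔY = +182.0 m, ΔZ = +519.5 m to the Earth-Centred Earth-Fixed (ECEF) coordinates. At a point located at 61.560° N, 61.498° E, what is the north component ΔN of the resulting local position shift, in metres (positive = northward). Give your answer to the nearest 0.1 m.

At φ = 61.560°, λ = 61.498°: sin φ = 0.879316, cos φ = 0.476238, sin λ = 0.878800, cos λ = 0.477189.
ΔN = −sin φ cos λ·ΔX − sin φ sin λ·ΔY + cos φ·ΔZ = −(0.879316)(0.477189)(43.5) − (0.879316)(0.878800)(182.0) + (0.476238)(519.5) = 88.51 m.

ΔN = 88.5 m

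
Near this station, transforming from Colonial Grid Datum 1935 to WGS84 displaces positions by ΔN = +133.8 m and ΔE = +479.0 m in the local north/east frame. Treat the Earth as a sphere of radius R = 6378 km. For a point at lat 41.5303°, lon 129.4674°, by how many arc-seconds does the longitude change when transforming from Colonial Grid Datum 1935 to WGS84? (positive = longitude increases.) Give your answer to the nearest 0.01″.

Δλ = 20.69″

At latitude 41.5303°, cos φ = 0.748605.
One radian of longitude at latitude φ spans R cos φ, so Δλ = ΔE / (R cos φ) = 479.0 / (6378000 × 0.748605) = 1.0032e-04 rad = 20.693″.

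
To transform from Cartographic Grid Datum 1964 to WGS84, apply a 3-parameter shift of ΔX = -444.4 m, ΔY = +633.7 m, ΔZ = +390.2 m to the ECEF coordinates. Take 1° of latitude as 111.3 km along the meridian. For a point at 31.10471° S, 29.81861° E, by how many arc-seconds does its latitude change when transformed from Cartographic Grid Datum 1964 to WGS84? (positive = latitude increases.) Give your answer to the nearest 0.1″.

Δφ = 9.6″

sin φ = -0.516604, cos φ = 0.856225, sin λ = 0.497256, cos λ = 0.867604.
North component: ΔN = −sin φ cos λ·ΔX − sin φ sin λ·ΔY + cos φ·ΔZ = −(-0.516604)(0.867604)(-444.4) − (-0.516604)(0.497256)(633.7) + (0.856225)(390.2) = 297.70 m.
1° of latitude spans 111300 m, so Δφ = 297.70 / 111300 × 3600 = 9.629″.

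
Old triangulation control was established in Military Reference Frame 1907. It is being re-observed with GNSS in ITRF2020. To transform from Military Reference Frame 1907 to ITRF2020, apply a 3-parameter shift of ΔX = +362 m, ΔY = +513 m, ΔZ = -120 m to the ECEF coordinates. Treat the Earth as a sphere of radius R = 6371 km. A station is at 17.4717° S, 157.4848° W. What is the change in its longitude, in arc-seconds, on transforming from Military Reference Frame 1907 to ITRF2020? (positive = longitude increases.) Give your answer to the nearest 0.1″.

Δλ = -11.4″

sin φ = -0.300235, cos φ = 0.953865, sin λ = -0.382929, cos λ = -0.923778.
East component: ΔE = −sin λ·ΔX + cos λ·ΔY = −(-0.382929)(362) + (-0.923778)(513) = -335.28 m.
1° of latitude spans πR/180 = 111195 m; at latitude φ, 1° of longitude spans that × cos φ = 106065.0 m, so Δλ = -335.28 / 106065.0 × 3600 = -11.380″.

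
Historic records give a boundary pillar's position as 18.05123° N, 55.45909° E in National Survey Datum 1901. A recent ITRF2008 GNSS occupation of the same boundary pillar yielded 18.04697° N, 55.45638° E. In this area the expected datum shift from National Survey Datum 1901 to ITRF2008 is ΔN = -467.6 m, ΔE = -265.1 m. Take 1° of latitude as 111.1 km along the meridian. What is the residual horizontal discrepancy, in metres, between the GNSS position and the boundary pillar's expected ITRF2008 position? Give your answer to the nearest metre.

22 m

Observed coordinate differences: Δφ = -0.00426°, Δλ = -0.00271°.
Converting to metres (1° lat = 111100 m, cos φ = 0.950780): observed ΔN = -473.3 m, observed ΔE = -286.3 m.
Subtracting the expected shift leaves a residual of -473.3 − (-467.6) = -5.7 m north and -286.3 − (-265.1) = -21.2 m east.
Residual distance = √((-5.7)² + (-21.2)²) = 21.9 m.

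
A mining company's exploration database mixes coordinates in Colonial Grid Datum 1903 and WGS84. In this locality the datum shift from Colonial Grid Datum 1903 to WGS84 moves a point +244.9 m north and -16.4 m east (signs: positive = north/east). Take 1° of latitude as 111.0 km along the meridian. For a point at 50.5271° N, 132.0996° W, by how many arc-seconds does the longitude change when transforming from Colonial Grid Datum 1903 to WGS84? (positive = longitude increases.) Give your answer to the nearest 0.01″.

At latitude 50.5271°, cos φ = 0.635713.
1° of longitude at this latitude = 111.0 × cos φ = 70.56 km, so Δλ = -16.4 / 70564.2 = -0.0002324° = -0.837″.

Δλ = -0.84″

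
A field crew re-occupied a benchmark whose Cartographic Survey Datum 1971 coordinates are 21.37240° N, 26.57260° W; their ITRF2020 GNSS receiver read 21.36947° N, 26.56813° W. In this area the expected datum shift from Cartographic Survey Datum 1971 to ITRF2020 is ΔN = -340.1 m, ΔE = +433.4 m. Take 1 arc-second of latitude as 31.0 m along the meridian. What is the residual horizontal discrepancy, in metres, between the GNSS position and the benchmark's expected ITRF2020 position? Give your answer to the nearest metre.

34 m

Observed coordinate differences: Δφ = -0.00293°, Δλ = +0.00447°.
Converting to metres (1° lat = 111600 m, cos φ = 0.931231): observed ΔN = -327.0 m, observed ΔE = 464.5 m.
Subtracting the expected shift leaves a residual of -327.0 − (-340.1) = 13.1 m north and 464.5 − (433.4) = 31.1 m east.
Residual distance = √(13.1² + 31.1²) = 33.8 m.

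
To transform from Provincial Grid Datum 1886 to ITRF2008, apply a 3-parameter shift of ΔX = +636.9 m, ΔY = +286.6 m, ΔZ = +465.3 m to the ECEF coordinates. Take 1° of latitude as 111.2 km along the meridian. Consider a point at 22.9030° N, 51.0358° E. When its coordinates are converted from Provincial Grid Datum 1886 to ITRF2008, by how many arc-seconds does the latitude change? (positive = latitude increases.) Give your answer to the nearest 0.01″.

sin φ = 0.389172, cos φ = 0.921165, sin λ = 0.777539, cos λ = 0.628835.
North component: ΔN = −sin φ cos λ·ΔX − sin φ sin λ·ΔY + cos φ·ΔZ = −(0.389172)(0.628835)(636.9) − (0.389172)(0.777539)(286.6) + (0.921165)(465.3) = 186.03 m.
1° of latitude spans 111200 m, so Δφ = 186.03 / 111200 × 3600 = 6.023″.

Δφ = 6.02″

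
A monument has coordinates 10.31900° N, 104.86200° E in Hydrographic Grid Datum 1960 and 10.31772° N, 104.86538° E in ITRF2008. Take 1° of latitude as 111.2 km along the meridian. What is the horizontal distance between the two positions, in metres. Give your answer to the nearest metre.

396 m

Δφ = 10.31772° − 10.31900° = -0.00128°; Δλ = 104.86538° − 104.86200° = +0.00338°.
ΔN = Δφ × 111200 = -142.3 m; ΔE = Δλ × 111200 × cos(10.31900°) = +0.00338 × 111200 × 0.983826 = 369.8 m.
Distance = √(ΔE² + ΔN²) = √(369.8² + (-142.3)²) = 396.2 m.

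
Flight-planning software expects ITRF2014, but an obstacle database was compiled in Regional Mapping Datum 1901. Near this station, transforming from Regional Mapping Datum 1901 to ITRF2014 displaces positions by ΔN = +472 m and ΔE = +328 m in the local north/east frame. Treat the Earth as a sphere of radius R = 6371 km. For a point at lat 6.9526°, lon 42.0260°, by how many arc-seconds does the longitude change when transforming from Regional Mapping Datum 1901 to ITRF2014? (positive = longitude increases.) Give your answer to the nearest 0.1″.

Δλ = 10.7″

At latitude 6.9526°, cos φ = 0.992647.
One radian of longitude at latitude φ spans R cos φ, so Δλ = ΔE / (R cos φ) = 328.0 / (6371000 × 0.992647) = 5.1865e-05 rad = 10.698″.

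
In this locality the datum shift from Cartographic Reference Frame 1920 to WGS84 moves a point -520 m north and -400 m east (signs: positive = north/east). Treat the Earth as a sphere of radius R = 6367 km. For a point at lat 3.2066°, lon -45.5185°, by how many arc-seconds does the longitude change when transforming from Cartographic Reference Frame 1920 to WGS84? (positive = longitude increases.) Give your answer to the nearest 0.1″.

Δλ = -13.0″

At latitude 3.2066°, cos φ = 0.998434.
One radian of longitude at latitude φ spans R cos φ, so Δλ = ΔE / (R cos φ) = -400.0 / (6367000 × 0.998434) = -6.2922e-05 rad = -12.979″.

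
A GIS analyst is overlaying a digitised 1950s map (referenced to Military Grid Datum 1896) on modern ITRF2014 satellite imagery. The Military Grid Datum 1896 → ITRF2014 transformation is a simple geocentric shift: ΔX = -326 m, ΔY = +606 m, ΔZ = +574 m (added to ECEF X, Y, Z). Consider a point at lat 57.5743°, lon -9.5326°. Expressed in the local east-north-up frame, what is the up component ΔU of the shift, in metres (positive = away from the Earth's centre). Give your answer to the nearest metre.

The local up (radial) axis is (cos φ cos λ, cos φ sin λ, sin φ), giving ΔU = -172.389 − 53.813 + 484.506 = 258.30 m.

ΔU = 258 m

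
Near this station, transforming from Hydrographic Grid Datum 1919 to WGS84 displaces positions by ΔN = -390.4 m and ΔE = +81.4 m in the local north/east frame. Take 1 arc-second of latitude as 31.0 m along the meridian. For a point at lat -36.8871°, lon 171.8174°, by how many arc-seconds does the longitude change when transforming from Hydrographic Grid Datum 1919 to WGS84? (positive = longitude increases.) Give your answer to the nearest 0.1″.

Δλ = 3.3″

At latitude -36.8871°, cos φ = 0.799820.
1″ of longitude at this latitude = 31.00 × cos φ = 24.7944 m, so Δλ = 81.4 / 24.7944 = 3.283″.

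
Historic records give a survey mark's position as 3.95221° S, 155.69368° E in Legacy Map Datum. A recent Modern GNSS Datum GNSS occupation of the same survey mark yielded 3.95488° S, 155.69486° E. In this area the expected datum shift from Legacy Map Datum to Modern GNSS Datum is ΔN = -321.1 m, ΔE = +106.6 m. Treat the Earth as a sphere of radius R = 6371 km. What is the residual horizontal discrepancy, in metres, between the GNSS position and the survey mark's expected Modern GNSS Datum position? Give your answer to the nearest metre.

Observed coordinate differences: Δφ = -0.00267°, Δλ = +0.00118°.
Converting to metres (1° lat = 111195 m, cos φ = 0.997622): observed ΔN = -296.9 m, observed ΔE = 130.9 m.
Subtracting the expected shift leaves a residual of -296.9 − (-321.1) = 24.2 m north and 130.9 − (106.6) = 24.3 m east.
Residual distance = √(24.2² + 24.3²) = 34.3 m.

34 m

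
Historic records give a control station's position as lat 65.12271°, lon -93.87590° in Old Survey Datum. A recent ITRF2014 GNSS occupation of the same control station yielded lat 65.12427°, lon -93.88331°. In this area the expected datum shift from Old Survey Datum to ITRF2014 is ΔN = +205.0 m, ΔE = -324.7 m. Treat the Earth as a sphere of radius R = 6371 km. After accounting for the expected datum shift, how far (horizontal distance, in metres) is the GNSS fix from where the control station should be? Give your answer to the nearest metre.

Observed coordinate differences: Δφ = +0.00156°, Δλ = -0.00741°.
Converting to metres (1° lat = 111195 m, cos φ = 0.420676): observed ΔN = 173.5 m, observed ΔE = -346.6 m.
Subtracting the expected shift leaves a residual of 173.5 − (205.0) = -31.5 m north and -346.6 − (-324.7) = -21.9 m east.
Residual distance = √((-31.5)² + (-21.9)²) = 38.4 m.

38 m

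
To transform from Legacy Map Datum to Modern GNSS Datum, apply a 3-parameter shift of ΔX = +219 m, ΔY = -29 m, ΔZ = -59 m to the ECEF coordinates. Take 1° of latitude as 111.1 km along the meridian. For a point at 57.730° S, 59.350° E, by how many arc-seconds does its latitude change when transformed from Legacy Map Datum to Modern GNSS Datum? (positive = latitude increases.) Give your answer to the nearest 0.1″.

Δφ = 1.4″

sin φ = -0.845542, cos φ = 0.533910, sin λ = 0.860297, cos λ = 0.509792.
North component: ΔN = −sin φ cos λ·ΔX − sin φ sin λ·ΔY + cos φ·ΔZ = −(-0.845542)(0.509792)(219) − (-0.845542)(0.860297)(-29) + (0.533910)(-59) = 41.80 m.
1° of latitude spans 111100 m, so Δφ = 41.80 / 111100 × 3600 = 1.355″.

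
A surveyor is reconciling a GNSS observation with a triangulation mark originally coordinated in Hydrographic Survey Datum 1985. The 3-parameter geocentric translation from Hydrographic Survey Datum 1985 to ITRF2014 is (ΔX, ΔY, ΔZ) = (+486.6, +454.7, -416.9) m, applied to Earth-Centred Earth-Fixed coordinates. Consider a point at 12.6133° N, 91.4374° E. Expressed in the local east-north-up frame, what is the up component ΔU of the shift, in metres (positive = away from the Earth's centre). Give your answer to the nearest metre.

The local up (radial) axis is (cos φ cos λ, cos φ sin λ, sin φ), giving ΔU = -11.912 + 443.587 − 91.038 = 340.64 m.

ΔU = 341 m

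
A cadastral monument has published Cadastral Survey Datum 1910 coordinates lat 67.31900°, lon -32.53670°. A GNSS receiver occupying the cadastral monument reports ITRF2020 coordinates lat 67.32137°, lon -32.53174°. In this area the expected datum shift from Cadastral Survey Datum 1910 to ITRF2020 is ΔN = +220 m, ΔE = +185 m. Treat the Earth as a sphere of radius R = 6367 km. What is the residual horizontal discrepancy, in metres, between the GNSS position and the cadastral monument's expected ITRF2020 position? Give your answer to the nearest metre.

Observed coordinate differences: Δφ = +0.00237°, Δλ = +0.00496°.
Converting to metres (1° lat = 111125 m, cos φ = 0.385600): observed ΔN = 263.4 m, observed ΔE = 212.5 m.
Subtracting the expected shift leaves a residual of 263.4 − (220) = 43.4 m north and 212.5 − (185) = 27.5 m east.
Residual distance = √(43.4² + 27.5²) = 51.4 m.

51 m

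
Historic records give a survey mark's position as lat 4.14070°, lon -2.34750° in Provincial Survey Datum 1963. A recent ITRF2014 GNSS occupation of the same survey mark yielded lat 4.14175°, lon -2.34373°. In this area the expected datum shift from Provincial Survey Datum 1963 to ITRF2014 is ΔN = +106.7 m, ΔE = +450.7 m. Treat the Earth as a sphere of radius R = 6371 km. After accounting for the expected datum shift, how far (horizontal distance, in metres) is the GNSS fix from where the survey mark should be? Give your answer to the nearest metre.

Observed coordinate differences: Δφ = +0.00105°, Δλ = +0.00377°.
Converting to metres (1° lat = 111195 m, cos φ = 0.997390): observed ΔN = 116.8 m, observed ΔE = 418.1 m.
Subtracting the expected shift leaves a residual of 116.8 − (106.7) = 10.1 m north and 418.1 − (450.7) = -32.6 m east.
Residual distance = √(10.1² + (-32.6)²) = 34.1 m.

34 m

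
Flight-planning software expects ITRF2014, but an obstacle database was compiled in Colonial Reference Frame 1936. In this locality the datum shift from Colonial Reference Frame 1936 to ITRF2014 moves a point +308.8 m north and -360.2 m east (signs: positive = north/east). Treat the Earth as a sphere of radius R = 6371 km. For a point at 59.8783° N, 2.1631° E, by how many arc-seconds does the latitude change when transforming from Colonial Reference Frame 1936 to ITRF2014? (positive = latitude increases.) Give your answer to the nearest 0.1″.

On a sphere of radius R, 1 rad of latitude = R, so Δφ = ΔN / R = 308.8 / 6371000 = 4.8470e-05 rad = 9.998″.

Δφ = 10.0″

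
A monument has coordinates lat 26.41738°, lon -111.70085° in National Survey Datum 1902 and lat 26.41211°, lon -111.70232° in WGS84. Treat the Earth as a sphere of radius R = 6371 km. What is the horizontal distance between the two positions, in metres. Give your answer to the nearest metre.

Δφ = 26.41211° − 26.41738° = -0.00527°; Δλ = -111.70232° − -111.70085° = -0.00147°.
1° along a meridian = πR/180 = 111195 m.
ΔN = Δφ × 111195 = -586.0 m; ΔE = Δλ × 111195 × cos(26.41738°) = -0.00147 × 111195 × 0.895577 = -146.4 m.
Distance = √(ΔE² + ΔN²) = √((-146.4)² + (-586.0)²) = 604.0 m.

604 m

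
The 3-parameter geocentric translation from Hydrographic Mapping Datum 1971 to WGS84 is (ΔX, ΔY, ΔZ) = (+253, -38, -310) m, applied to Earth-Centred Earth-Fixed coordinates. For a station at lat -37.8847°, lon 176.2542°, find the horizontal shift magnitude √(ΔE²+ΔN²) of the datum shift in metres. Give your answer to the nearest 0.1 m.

At φ = -37.8847°, λ = 176.2542°: sin φ = -0.614074, cos φ = 0.789248, sin λ = 0.065330, cos λ = -0.997864.
ΔE = −sin λ·ΔX + cos λ·ΔY = −(0.065330)·(253) + (-0.997864)·(-38) = 21.39 m.
ΔN = −sin φ cos λ·ΔX − sin φ sin λ·ΔY + cos φ·ΔZ = −(-0.614074)(-0.997864)(253) − (-0.614074)(0.065330)(-38) + (0.789248)(-310) = -401.22 m.
Horizontal magnitude = √(ΔE² + ΔN²) = √(21.39² + (-401.22)²) = 401.79 m.

401.8 m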